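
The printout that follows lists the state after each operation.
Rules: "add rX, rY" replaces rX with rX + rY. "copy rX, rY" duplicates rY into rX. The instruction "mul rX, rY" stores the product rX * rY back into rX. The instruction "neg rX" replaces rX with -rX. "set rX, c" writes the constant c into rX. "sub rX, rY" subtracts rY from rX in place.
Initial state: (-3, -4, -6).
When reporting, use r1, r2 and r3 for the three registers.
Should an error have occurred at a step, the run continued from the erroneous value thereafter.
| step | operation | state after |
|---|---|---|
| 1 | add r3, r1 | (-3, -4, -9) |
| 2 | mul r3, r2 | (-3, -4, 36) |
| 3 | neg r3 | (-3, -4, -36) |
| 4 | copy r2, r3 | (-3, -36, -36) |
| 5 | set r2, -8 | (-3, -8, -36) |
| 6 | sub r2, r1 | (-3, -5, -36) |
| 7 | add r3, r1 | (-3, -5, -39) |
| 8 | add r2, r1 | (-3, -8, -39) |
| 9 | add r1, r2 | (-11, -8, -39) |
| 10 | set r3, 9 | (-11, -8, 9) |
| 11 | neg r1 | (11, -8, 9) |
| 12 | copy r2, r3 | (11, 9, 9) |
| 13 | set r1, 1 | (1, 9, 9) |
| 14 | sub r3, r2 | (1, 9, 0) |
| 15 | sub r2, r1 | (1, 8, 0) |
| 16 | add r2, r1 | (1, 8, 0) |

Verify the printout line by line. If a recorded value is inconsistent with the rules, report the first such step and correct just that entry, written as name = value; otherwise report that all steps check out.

Step 1: r3 = -6 + -3 = -9 — exactly as logged.
Step 2: r3 = -9 * -4 = 36 — confirmed correct.
Step 3: r3 = -(36) = -36 — matches.
Step 4: r2 = -36 — exactly as logged.
Step 5: r2 = -8 — agrees with the printout.
Step 6: r2 = -8 - -3 = -5 — in agreement.
Step 7: r3 = -36 + -3 = -39 — checks out.
Step 8: r2 = -5 + -3 = -8 — consistent with the printout.
Step 9: r1 = -3 + -8 = -11 — verified.
Step 10: r3 = 9 — consistent with the printout.
Step 11: r1 = -(-11) = 11 — agrees with the printout.
Step 12: r2 = 9 — same as recorded.
Step 13: r1 = 1 — same as recorded.
Step 14: r3 = 9 - 9 = 0 — checks out.
Step 15: r2 = 9 - 1 = 8 — matches.
Step 16: r2 = 8 + 1 = 9 — first mismatch against the printout.
The earliest wrong entry is at step 16: it should read r2 = 9.

step 16, r2 = 9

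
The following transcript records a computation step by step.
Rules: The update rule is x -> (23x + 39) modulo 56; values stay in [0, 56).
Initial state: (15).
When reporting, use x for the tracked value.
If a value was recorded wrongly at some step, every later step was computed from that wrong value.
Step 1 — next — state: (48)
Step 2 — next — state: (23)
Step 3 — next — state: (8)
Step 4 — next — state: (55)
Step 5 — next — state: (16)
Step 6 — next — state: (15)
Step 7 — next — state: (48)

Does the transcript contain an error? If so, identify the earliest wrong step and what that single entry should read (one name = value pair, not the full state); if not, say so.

no error

1. x = (23*15 + 39) mod 56 = 48 (verified)
2. x = (23*48 + 39) mod 56 = 23 (verified)
3. x = (23*23 + 39) mod 56 = 8 (in agreement)
4. x = (23*8 + 39) mod 56 = 55 (verified)
5. x = (23*55 + 39) mod 56 = 16 (in agreement)
6. x = (23*16 + 39) mod 56 = 15 (agrees with the transcript)
7. x = (23*15 + 39) mod 56 = 48 (same as recorded)
All entries verified; no error found.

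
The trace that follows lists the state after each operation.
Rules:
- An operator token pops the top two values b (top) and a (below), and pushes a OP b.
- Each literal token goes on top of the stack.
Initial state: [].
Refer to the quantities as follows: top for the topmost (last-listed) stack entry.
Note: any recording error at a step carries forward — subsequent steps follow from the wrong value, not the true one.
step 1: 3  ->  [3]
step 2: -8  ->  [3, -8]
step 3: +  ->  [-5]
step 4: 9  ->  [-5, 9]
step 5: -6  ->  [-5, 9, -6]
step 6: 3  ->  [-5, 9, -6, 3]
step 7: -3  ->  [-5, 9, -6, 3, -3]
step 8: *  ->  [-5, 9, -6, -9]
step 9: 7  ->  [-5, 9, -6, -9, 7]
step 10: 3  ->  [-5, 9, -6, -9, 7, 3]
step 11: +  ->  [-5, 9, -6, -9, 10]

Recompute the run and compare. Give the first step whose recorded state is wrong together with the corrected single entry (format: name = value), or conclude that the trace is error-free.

Step 1: push 3: top = 3 — verified.
Step 2: push -8: top = -8 — no discrepancy.
Step 3: 3 + -8 = -5 — exactly as logged.
Step 4: push 9: top = 9 — verified.
Step 5: push -6: top = -6 — exactly as logged.
Step 6: push 3: top = 3 — matches.
Step 7: push -3: top = -3 — same as recorded.
Step 8: 3 * -3 = -9 — consistent with the trace.
Step 9: push 7: top = 7 — agrees with the trace.
Step 10: push 3: top = 3 — same as recorded.
Step 11: 7 + 3 = 10 — exactly as logged.
The whole run recomputes cleanly — no discrepancies.

no error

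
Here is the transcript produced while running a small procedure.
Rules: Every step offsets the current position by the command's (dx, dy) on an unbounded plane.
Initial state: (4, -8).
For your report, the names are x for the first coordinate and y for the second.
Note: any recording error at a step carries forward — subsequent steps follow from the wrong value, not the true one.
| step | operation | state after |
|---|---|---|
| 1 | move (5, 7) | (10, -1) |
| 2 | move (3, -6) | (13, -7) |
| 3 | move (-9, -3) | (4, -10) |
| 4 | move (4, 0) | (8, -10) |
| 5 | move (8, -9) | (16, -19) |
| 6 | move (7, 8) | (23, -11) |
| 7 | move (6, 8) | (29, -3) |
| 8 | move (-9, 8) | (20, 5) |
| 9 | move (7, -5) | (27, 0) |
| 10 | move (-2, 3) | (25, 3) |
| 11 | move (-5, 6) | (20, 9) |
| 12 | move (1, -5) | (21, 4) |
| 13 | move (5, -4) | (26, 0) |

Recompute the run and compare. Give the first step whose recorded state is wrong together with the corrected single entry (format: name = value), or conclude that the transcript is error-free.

step 1, x = 9

Recomputing the run from the initial state:
step 1: x = 9, y = -1
step 2: x = 12, y = -7
step 3: x = 3, y = -10
step 4: x = 7, y = -10
step 5: x = 15, y = -19
step 6: x = 22, y = -11
step 7: x = 28, y = -3
step 8: x = 19, y = 5
step 9: x = 26, y = 0
step 10: x = 24, y = 3
step 11: x = 19, y = 9
step 12: x = 20, y = 4
step 13: x = 25, y = 0
The first disagreement with the transcript is at step 1, where the value should be x = 9.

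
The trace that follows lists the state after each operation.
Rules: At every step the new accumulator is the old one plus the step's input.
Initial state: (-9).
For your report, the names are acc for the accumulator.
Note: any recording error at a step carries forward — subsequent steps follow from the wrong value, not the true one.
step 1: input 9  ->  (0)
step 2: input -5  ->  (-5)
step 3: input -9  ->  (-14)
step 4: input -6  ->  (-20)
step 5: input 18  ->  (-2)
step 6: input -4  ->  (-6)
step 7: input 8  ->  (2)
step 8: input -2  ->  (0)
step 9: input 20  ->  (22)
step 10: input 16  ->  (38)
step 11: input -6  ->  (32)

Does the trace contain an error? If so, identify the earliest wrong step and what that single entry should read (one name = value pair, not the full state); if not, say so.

step 9, acc = 20

step 1: acc = -9 + 9 = 0 -> same as recorded
step 2: acc = 0 + -5 = -5 -> same as recorded
step 3: acc = -5 + -9 = -14 -> matches
step 4: acc = -14 + -6 = -20 -> no discrepancy
step 5: acc = -20 + 18 = -2 -> checks out
step 6: acc = -2 + -4 = -6 -> exactly as logged
step 7: acc = -6 + 8 = 2 -> in agreement
step 8: acc = 2 + -2 = 0 -> checks out
step 9: acc = 0 + 20 = 20 -> first mismatch against the trace
Conclusion: step 9 carries the first error; the entry should be acc = 20.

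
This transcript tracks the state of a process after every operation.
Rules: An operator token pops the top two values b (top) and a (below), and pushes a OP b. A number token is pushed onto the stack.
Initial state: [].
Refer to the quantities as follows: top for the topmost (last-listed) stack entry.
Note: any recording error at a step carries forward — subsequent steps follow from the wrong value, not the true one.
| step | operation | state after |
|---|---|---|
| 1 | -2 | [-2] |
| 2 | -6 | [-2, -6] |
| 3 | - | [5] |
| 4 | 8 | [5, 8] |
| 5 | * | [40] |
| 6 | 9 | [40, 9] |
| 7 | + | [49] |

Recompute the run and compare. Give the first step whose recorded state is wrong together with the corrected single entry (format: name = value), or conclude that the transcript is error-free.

step 3, top = 4

step 1: push -2: top = -2 -> checks out
step 2: push -6: top = -6 -> consistent with the transcript
step 3: -2 - -6 = 4 -> the recorded entry deviates here
First incorrect step: 3; the correct value is top = 4.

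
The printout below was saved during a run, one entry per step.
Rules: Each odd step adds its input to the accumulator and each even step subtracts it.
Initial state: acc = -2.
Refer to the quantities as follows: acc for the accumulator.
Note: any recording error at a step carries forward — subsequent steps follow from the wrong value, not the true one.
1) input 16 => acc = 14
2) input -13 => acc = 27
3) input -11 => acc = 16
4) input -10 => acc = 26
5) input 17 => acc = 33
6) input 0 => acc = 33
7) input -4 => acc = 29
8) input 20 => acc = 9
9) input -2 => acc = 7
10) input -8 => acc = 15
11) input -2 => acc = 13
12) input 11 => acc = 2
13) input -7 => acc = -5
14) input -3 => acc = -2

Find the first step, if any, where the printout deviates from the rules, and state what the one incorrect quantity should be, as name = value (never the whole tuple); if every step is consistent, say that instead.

step 5, acc = 43

Recomputing the run from the initial state:
step 1: acc = 14
step 2: acc = 27
step 3: acc = 16
step 4: acc = 26
step 5: acc = 43
step 6: acc = 43
step 7: acc = 39
step 8: acc = 19
step 9: acc = 17
step 10: acc = 25
step 11: acc = 23
step 12: acc = 12
step 13: acc = 5
step 14: acc = 8
The first disagreement with the printout is at step 5, where the value should be acc = 43.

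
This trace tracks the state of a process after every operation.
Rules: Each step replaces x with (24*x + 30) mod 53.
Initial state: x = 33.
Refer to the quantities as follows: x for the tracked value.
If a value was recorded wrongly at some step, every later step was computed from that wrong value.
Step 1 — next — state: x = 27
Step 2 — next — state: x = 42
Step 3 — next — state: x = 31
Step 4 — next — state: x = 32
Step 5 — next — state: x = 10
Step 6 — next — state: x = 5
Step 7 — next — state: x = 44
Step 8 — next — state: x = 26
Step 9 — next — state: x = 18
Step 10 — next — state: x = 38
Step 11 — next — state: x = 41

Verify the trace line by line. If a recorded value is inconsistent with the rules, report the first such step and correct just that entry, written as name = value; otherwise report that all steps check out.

Recomputing the run from the initial state:
step 1: x = 27
step 2: x = 42
step 3: x = 31
step 4: x = 32
step 5: x = 3
step 6: x = 49
step 7: x = 40
step 8: x = 36
step 9: x = 46
step 10: x = 21
step 11: x = 4
The first disagreement with the trace is at step 5, where the value should be x = 3.

step 5, x = 3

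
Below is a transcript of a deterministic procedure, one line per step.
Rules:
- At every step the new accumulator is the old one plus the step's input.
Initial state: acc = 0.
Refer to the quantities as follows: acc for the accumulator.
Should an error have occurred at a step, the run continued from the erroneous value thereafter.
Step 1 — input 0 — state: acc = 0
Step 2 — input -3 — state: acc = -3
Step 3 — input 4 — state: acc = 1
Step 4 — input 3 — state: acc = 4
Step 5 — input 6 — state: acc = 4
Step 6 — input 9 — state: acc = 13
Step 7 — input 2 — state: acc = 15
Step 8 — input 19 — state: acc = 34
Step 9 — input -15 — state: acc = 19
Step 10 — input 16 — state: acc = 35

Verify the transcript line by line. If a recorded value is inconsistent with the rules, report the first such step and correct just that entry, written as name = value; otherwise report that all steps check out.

step 5, acc = 10

1. acc = 0 + 0 = 0 (in agreement)
2. acc = 0 + -3 = -3 (confirmed correct)
3. acc = -3 + 4 = 1 (consistent with the transcript)
4. acc = 1 + 3 = 4 (same as recorded)
5. acc = 4 + 6 = 10 (a discrepancy with the transcript)
So the first discrepancy is step 5, where the right value is acc = 10.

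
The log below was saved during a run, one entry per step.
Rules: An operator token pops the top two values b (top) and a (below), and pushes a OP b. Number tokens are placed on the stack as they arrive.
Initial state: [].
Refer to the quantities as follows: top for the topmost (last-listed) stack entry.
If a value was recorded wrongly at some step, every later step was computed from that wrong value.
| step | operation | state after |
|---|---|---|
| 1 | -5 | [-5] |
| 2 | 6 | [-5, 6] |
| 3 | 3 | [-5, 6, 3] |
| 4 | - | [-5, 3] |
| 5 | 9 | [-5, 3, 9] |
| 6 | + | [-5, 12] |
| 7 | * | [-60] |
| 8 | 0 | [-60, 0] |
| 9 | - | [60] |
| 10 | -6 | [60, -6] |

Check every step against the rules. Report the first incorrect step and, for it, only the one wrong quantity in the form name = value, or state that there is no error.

1. push -5: top = -5 (checks out)
2. push 6: top = 6 (confirmed correct)
3. push 3: top = 3 (agrees with the log)
4. 6 - 3 = 3 (no discrepancy)
5. push 9: top = 9 (consistent with the log)
6. 3 + 9 = 12 (same as recorded)
7. -5 * 12 = -60 (in agreement)
8. push 0: top = 0 (checks out)
9. -60 - 0 = -60 (the log disagrees here)
Step 9 is the first one off; corrected, top = -60.

step 9, top = -60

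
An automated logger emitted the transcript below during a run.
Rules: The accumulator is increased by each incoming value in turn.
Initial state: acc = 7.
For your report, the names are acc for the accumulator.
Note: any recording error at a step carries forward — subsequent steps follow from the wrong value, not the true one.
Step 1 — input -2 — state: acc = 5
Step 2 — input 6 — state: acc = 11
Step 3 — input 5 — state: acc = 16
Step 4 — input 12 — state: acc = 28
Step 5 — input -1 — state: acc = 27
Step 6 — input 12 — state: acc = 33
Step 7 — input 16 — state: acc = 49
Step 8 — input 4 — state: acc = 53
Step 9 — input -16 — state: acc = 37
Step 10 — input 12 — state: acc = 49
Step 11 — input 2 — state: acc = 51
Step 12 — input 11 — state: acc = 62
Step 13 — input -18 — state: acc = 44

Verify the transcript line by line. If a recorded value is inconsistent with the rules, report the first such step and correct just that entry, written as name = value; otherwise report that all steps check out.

step 6, acc = 39

1. acc = 7 + -2 = 5 (agrees with the transcript)
2. acc = 5 + 6 = 11 (matches)
3. acc = 11 + 5 = 16 (confirmed correct)
4. acc = 16 + 12 = 28 (exactly as logged)
5. acc = 28 + -1 = 27 (consistent with the transcript)
6. acc = 27 + 12 = 39 (the recorded entry deviates here)
So the first discrepancy is step 6, where the right value is acc = 39.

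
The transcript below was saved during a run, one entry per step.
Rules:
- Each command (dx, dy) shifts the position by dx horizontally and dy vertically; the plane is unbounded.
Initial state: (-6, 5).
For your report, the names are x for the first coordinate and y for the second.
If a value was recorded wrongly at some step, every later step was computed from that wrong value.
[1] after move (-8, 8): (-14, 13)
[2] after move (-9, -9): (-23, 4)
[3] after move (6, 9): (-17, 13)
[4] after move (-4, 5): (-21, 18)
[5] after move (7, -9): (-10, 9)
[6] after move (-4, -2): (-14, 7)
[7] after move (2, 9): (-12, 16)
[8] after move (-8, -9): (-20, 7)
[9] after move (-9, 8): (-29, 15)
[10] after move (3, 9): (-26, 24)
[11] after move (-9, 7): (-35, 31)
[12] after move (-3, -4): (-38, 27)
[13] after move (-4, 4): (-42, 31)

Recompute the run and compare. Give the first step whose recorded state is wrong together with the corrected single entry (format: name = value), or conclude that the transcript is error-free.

Recomputing the run from the initial state:
step 1: x = -14, y = 13
step 2: x = -23, y = 4
step 3: x = -17, y = 13
step 4: x = -21, y = 18
step 5: x = -14, y = 9
step 6: x = -18, y = 7
step 7: x = -16, y = 16
step 8: x = -24, y = 7
step 9: x = -33, y = 15
step 10: x = -30, y = 24
step 11: x = -39, y = 31
step 12: x = -42, y = 27
step 13: x = -46, y = 31
The first disagreement with the transcript is at step 5, where the value should be x = -14.

step 5, x = -14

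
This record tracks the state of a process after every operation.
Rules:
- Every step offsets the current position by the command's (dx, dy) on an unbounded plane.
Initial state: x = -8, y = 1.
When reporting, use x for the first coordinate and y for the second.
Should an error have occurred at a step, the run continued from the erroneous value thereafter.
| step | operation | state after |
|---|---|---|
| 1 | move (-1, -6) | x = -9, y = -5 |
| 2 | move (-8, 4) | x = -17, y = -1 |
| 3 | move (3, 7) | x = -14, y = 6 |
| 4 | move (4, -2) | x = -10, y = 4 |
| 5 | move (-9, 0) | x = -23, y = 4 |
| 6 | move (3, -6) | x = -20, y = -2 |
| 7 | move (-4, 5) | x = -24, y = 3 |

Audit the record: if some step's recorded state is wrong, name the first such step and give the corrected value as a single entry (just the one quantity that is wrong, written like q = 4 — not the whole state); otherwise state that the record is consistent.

step 5, x = -19

step 1: x = -8 + (-1) = -9, y = 1 + (-6) = -5 -> consistent with the record
step 2: x = -9 + (-8) = -17, y = -5 + (4) = -1 -> agrees with the record
step 3: x = -17 + (3) = -14, y = -1 + (7) = 6 -> exactly as logged
step 4: x = -14 + (4) = -10, y = 6 + (-2) = 4 -> verified
step 5: x = -10 + (-9) = -19, y = 4 + (0) = 4 -> the entry is off here
Conclusion: step 5 carries the first error; the entry should be x = -19.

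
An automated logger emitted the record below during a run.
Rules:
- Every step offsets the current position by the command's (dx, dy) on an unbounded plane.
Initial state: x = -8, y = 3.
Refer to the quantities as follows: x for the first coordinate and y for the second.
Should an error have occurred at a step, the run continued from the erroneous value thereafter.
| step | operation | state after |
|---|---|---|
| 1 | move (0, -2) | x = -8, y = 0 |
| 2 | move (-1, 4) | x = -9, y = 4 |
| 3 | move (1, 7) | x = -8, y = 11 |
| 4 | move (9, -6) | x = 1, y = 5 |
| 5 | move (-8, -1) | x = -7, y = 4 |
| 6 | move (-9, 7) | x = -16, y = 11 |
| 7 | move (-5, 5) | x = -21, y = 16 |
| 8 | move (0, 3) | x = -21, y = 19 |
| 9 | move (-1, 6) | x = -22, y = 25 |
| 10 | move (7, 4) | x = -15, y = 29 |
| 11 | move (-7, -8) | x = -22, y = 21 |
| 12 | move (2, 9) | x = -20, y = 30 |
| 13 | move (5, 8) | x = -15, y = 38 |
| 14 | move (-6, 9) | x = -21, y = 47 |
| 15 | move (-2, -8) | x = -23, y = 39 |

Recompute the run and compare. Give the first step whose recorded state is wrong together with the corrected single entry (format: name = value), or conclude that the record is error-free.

step 1, y = 1

Recomputing the run from the initial state:
step 1: x = -8, y = 1
step 2: x = -9, y = 5
step 3: x = -8, y = 12
step 4: x = 1, y = 6
step 5: x = -7, y = 5
step 6: x = -16, y = 12
step 7: x = -21, y = 17
step 8: x = -21, y = 20
step 9: x = -22, y = 26
step 10: x = -15, y = 30
step 11: x = -22, y = 22
step 12: x = -20, y = 31
step 13: x = -15, y = 39
step 14: x = -21, y = 48
step 15: x = -23, y = 40
The first disagreement with the record is at step 1, where the value should be y = 1.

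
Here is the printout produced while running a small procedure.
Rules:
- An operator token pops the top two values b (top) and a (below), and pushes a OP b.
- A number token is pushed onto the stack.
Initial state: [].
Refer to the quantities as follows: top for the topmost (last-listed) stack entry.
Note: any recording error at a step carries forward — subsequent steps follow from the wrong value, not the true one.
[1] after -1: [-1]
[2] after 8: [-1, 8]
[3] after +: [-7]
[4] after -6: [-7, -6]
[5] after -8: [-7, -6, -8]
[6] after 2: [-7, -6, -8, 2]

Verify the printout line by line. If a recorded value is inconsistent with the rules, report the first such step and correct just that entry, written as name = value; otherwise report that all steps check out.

step 3, top = 7

1. push -1: top = -1 (checks out)
2. push 8: top = 8 (in agreement)
3. -1 + 8 = 7 (the recorded entry deviates here)
Step 3 is the first one off; corrected, top = 7.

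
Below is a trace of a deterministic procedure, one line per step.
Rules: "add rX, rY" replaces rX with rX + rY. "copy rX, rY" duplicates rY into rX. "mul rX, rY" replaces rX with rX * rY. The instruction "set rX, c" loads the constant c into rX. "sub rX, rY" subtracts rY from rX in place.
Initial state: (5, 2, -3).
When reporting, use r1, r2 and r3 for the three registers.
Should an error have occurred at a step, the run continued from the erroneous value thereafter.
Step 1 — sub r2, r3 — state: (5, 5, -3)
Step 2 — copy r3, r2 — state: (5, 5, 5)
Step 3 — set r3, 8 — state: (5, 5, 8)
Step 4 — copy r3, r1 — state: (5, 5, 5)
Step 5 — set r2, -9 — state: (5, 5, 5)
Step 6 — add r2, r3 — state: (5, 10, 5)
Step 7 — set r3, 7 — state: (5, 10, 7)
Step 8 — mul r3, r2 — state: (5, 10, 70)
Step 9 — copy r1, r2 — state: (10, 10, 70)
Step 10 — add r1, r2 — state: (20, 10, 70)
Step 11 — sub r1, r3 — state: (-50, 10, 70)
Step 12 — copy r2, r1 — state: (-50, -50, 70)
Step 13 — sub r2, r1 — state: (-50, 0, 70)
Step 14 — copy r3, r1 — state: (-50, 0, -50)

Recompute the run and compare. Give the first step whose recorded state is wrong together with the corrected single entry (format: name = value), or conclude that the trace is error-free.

Step 1: r2 = 2 - -3 = 5 — exactly as logged.
Step 2: r3 = 5 — no discrepancy.
Step 3: r3 = 8 — confirmed correct.
Step 4: r3 = 5 — same as recorded.
Step 5: r2 = -9 — a discrepancy with the trace.
The audit stops at step 5: the recorded entry is wrong and should be r2 = -9.

step 5, r2 = -9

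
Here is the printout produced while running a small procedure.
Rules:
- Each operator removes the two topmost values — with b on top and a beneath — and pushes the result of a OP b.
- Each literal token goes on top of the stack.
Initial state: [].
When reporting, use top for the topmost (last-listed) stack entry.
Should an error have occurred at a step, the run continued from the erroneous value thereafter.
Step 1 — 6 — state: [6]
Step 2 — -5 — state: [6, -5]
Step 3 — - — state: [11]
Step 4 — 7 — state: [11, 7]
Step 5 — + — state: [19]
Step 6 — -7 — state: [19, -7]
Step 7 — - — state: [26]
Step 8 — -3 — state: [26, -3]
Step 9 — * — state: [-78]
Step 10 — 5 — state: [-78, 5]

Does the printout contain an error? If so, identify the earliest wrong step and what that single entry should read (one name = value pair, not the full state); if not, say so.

step 5, top = 18

step 1: push 6: top = 6 -> confirmed correct
step 2: push -5: top = -5 -> verified
step 3: 6 - -5 = 11 -> confirmed correct
step 4: push 7: top = 7 -> matches
step 5: 11 + 7 = 18 -> the printout disagrees here
Conclusion: step 5 carries the first error; the entry should be top = 18.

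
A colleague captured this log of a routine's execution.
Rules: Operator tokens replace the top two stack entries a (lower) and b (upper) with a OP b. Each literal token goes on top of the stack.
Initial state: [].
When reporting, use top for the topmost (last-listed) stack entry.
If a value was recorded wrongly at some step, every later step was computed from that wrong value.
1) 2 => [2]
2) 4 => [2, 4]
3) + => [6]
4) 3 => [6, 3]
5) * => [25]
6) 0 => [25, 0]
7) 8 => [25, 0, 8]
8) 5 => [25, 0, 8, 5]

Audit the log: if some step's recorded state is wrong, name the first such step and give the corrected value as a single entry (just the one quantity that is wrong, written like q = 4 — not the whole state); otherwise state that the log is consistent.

step 5, top = 18

1. push 2: top = 2 (same as recorded)
2. push 4: top = 4 (agrees with the log)
3. 2 + 4 = 6 (checks out)
4. push 3: top = 3 (no discrepancy)
5. 6 * 3 = 18 (the entry is off here)
First deviation found at step 5; the corrected entry is top = 18.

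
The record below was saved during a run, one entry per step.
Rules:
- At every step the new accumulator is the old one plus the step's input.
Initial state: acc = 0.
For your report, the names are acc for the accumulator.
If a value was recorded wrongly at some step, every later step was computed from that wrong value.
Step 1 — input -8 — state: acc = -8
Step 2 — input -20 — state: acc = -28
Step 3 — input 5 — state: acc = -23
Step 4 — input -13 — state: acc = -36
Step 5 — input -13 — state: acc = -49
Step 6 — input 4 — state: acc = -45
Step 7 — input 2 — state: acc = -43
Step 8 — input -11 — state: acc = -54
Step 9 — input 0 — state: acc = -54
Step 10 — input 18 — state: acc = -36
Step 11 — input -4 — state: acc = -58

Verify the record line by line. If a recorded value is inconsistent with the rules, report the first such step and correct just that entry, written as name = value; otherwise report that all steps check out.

step 11, acc = -40

Step 1: acc = 0 + -8 = -8 — same as recorded.
Step 2: acc = -8 + -20 = -28 — same as recorded.
Step 3: acc = -28 + 5 = -23 — checks out.
Step 4: acc = -23 + -13 = -36 — verified.
Step 5: acc = -36 + -13 = -49 — checks out.
Step 6: acc = -49 + 4 = -45 — matches.
Step 7: acc = -45 + 2 = -43 — agrees with the record.
Step 8: acc = -43 + -11 = -54 — verified.
Step 9: acc = -54 + 0 = -54 — in agreement.
Step 10: acc = -54 + 18 = -36 — in agreement.
Step 11: acc = -36 + -4 = -40 — this is not what the record shows.
The audit stops at step 11: the recorded entry is wrong and should be acc = -40.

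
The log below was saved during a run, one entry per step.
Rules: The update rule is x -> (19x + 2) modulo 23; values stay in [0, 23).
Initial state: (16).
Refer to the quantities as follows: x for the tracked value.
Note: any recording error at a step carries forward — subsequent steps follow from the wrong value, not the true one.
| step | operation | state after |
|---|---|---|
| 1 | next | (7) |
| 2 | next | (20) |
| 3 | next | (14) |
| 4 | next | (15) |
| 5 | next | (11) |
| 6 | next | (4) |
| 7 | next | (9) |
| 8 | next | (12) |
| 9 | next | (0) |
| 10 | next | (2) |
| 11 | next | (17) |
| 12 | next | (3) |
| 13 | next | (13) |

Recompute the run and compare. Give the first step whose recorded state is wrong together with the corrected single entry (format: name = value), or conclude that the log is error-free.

no error

1. x = (19*16 + 2) mod 23 = 7 (no discrepancy)
2. x = (19*7 + 2) mod 23 = 20 (same as recorded)
3. x = (19*20 + 2) mod 23 = 14 (in agreement)
4. x = (19*14 + 2) mod 23 = 15 (confirmed correct)
5. x = (19*15 + 2) mod 23 = 11 (confirmed correct)
6. x = (19*11 + 2) mod 23 = 4 (confirmed correct)
7. x = (19*4 + 2) mod 23 = 9 (checks out)
8. x = (19*9 + 2) mod 23 = 12 (same as recorded)
9. x = (19*12 + 2) mod 23 = 0 (confirmed correct)
10. x = (19*0 + 2) mod 23 = 2 (confirmed correct)
11. x = (19*2 + 2) mod 23 = 17 (consistent with the log)
12. x = (19*17 + 2) mod 23 = 3 (in agreement)
13. x = (19*3 + 2) mod 23 = 13 (no discrepancy)
All steps check out; nothing to correct.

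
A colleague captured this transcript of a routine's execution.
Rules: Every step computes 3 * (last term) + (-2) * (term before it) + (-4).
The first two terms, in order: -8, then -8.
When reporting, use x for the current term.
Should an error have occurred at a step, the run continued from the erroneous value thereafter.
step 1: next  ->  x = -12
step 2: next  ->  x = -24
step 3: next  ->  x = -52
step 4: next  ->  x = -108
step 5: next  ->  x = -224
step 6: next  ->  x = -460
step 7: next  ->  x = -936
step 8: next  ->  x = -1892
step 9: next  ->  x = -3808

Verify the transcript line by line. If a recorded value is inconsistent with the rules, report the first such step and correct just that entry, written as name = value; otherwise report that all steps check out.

step 4, x = -112

step 1: x = 3*(-8) + (-2)*(-8) + (-4) = -12 -> same as recorded
step 2: x = 3*(-12) + (-2)*(-8) + (-4) = -24 -> checks out
step 3: x = 3*(-24) + (-2)*(-12) + (-4) = -52 -> no discrepancy
step 4: x = 3*(-52) + (-2)*(-24) + (-4) = -112 -> the transcript disagrees here
First incorrect step: 4; the correct value is x = -112.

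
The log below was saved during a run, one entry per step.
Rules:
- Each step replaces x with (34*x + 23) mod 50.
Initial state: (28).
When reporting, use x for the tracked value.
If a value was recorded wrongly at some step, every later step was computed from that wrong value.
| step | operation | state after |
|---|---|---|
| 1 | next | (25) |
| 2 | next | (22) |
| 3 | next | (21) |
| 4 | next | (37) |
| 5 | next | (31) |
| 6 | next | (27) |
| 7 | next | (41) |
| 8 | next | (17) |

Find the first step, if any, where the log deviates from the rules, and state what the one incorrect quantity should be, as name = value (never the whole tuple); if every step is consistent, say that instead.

Step 1: x = (34*28 + 23) mod 50 = 25 — same as recorded.
Step 2: x = (34*25 + 23) mod 50 = 23 — the log has a different value.
Step 2 is the first one off; corrected, x = 23.

step 2, x = 23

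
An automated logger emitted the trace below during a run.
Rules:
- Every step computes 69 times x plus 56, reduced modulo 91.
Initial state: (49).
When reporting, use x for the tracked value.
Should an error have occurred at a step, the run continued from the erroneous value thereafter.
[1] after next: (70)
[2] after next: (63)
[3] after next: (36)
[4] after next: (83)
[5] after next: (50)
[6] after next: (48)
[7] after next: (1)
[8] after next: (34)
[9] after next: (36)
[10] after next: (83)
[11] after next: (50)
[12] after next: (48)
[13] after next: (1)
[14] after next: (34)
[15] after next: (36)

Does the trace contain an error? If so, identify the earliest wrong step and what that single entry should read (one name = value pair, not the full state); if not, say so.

Step 1: x = (69*49 + 56) mod 91 = 70 — checks out.
Step 2: x = (69*70 + 56) mod 91 = 63 — agrees with the trace.
Step 3: x = (69*63 + 56) mod 91 = 35 — the trace disagrees here.
First incorrect step: 3; the correct value is x = 35.

step 3, x = 35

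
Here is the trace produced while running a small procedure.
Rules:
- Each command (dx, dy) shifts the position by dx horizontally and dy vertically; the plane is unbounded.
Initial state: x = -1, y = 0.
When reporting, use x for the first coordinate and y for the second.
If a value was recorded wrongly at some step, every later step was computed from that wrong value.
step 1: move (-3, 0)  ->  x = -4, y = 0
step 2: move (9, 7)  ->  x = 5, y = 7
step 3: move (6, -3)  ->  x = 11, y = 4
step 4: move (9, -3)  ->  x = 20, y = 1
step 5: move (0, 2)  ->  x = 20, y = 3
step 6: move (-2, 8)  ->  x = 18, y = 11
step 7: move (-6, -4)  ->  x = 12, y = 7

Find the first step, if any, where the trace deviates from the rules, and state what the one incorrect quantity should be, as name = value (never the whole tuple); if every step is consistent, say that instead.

Step 1: x = -1 + (-3) = -4, y = 0 + (0) = 0 — no discrepancy.
Step 2: x = -4 + (9) = 5, y = 0 + (7) = 7 — in agreement.
Step 3: x = 5 + (6) = 11, y = 7 + (-3) = 4 — in agreement.
Step 4: x = 11 + (9) = 20, y = 4 + (-3) = 1 — exactly as logged.
Step 5: x = 20 + (0) = 20, y = 1 + (2) = 3 — in agreement.
Step 6: x = 20 + (-2) = 18, y = 3 + (8) = 11 — checks out.
Step 7: x = 18 + (-6) = 12, y = 11 + (-4) = 7 — same as recorded.
The whole run recomputes cleanly — no discrepancies.

no error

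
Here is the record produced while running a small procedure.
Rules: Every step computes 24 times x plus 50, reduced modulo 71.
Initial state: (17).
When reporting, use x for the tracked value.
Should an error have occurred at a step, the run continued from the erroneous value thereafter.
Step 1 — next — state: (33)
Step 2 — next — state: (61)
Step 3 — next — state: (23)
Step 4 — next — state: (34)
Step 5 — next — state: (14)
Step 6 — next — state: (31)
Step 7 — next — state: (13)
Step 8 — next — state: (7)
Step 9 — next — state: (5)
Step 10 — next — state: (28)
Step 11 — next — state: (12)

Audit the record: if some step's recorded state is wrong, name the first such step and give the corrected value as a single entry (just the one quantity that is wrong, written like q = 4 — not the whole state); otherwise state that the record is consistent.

step 1, x = 32

step 1: x = (24*17 + 50) mod 71 = 32 -> the recorded entry deviates here
The audit stops at step 1: the recorded entry is wrong and should be x = 32.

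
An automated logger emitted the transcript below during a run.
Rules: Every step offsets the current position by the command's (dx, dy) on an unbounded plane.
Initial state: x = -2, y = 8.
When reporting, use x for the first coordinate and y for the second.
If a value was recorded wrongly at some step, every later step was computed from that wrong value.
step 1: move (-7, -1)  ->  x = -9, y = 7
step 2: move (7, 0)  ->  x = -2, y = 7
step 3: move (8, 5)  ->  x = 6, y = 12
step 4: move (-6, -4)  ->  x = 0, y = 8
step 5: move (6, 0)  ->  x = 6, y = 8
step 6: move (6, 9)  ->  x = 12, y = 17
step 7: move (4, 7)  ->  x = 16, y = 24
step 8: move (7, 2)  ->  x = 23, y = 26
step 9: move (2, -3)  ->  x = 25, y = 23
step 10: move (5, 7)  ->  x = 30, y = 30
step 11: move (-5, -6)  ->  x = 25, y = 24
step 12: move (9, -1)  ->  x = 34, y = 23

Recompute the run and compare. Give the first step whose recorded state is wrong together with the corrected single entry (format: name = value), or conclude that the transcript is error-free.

no error

Recomputing the run from the initial state:
step 1: x = -9, y = 7
step 2: x = -2, y = 7
step 3: x = 6, y = 12
step 4: x = 0, y = 8
step 5: x = 6, y = 8
step 6: x = 12, y = 17
step 7: x = 16, y = 24
step 8: x = 23, y = 26
step 9: x = 25, y = 23
step 10: x = 30, y = 30
step 11: x = 25, y = 24
step 12: x = 34, y = 23
This matches the transcript at every step.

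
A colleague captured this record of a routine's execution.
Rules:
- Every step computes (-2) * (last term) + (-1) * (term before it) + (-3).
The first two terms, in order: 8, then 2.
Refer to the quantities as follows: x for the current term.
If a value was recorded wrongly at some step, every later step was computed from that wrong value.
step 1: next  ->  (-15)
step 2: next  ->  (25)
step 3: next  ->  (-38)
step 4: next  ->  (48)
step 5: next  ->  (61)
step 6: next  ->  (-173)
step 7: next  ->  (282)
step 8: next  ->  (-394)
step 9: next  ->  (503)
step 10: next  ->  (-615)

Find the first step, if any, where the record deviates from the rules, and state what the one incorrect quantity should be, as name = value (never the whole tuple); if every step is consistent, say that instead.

step 5, x = -61

Recomputing the run from the initial state:
step 1: x = -15
step 2: x = 25
step 3: x = -38
step 4: x = 48
step 5: x = -61
step 6: x = 71
step 7: x = -84
step 8: x = 94
step 9: x = -107
step 10: x = 117
The first disagreement with the record is at step 5, where the value should be x = -61.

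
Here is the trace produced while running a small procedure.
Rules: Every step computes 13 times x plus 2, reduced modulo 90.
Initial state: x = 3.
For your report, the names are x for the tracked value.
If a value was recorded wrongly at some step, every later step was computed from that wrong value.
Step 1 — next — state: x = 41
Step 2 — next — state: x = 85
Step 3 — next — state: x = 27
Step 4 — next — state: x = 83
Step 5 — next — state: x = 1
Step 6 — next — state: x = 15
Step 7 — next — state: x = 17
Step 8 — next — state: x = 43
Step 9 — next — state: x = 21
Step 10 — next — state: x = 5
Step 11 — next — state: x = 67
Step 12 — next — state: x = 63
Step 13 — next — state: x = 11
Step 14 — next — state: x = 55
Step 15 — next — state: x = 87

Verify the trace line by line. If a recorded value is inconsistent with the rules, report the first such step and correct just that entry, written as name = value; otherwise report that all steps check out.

1. x = (13*3 + 2) mod 90 = 41 (confirmed correct)
2. x = (13*41 + 2) mod 90 = 85 (same as recorded)
3. x = (13*85 + 2) mod 90 = 27 (checks out)
4. x = (13*27 + 2) mod 90 = 83 (consistent with the trace)
5. x = (13*83 + 2) mod 90 = 1 (matches)
6. x = (13*1 + 2) mod 90 = 15 (checks out)
7. x = (13*15 + 2) mod 90 = 17 (exactly as logged)
8. x = (13*17 + 2) mod 90 = 43 (exactly as logged)
9. x = (13*43 + 2) mod 90 = 21 (confirmed correct)
10. x = (13*21 + 2) mod 90 = 5 (in agreement)
11. x = (13*5 + 2) mod 90 = 67 (matches)
12. x = (13*67 + 2) mod 90 = 63 (verified)
13. x = (13*63 + 2) mod 90 = 11 (matches)
14. x = (13*11 + 2) mod 90 = 55 (verified)
15. x = (13*55 + 2) mod 90 = 87 (no discrepancy)
All steps check out; nothing to correct.

no error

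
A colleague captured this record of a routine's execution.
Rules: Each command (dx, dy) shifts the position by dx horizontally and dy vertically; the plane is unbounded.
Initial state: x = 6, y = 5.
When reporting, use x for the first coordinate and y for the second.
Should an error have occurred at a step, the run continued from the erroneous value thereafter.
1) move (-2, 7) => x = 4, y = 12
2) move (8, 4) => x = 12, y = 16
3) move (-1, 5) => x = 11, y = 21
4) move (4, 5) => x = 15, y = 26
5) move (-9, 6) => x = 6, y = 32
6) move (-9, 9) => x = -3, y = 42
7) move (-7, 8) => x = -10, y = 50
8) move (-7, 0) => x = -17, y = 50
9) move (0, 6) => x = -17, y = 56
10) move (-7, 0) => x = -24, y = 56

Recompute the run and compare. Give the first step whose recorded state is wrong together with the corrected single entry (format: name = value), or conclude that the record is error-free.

step 6, y = 41

Step 1: x = 6 + (-2) = 4, y = 5 + (7) = 12 — confirmed correct.
Step 2: x = 4 + (8) = 12, y = 12 + (4) = 16 — verified.
Step 3: x = 12 + (-1) = 11, y = 16 + (5) = 21 — consistent with the record.
Step 4: x = 11 + (4) = 15, y = 21 + (5) = 26 — consistent with the record.
Step 5: x = 15 + (-9) = 6, y = 26 + (6) = 32 — same as recorded.
Step 6: x = 6 + (-9) = -3, y = 32 + (9) = 41 — not what was recorded.
The earliest wrong entry is at step 6: it should read y = 41.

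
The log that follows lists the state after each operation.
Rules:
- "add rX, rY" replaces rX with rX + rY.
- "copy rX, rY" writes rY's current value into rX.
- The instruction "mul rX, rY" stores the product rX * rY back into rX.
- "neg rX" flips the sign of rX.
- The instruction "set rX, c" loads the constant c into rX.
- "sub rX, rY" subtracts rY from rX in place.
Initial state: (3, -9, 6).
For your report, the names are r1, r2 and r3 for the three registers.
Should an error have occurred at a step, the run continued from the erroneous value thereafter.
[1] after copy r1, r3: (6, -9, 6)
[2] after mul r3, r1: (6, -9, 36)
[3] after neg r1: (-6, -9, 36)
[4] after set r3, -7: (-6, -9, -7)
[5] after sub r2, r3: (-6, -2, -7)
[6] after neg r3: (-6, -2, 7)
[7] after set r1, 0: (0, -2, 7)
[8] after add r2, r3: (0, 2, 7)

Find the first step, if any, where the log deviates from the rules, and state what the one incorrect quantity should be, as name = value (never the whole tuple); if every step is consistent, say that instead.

Step 1: r1 = 6 — matches.
Step 2: r3 = 6 * 6 = 36 — checks out.
Step 3: r1 = -(6) = -6 — no discrepancy.
Step 4: r3 = -7 — confirmed correct.
Step 5: r2 = -9 - -7 = -2 — confirmed correct.
Step 6: r3 = -(-7) = 7 — confirmed correct.
Step 7: r1 = 0 — consistent with the log.
Step 8: r2 = -2 + 7 = 5 — first mismatch against the log.
The audit stops at step 8: the recorded entry is wrong and should be r2 = 5.

step 8, r2 = 5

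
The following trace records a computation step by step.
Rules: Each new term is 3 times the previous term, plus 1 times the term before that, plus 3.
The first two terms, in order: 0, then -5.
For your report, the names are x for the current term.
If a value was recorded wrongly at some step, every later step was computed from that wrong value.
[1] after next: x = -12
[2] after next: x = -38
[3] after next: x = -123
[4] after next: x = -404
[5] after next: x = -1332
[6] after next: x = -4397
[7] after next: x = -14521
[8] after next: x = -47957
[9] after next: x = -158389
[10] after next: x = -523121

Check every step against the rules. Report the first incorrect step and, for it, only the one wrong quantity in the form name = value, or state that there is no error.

1. x = 3*(-5) + (1)*(0) + (3) = -12 (consistent with the trace)
2. x = 3*(-12) + (1)*(-5) + (3) = -38 (agrees with the trace)
3. x = 3*(-38) + (1)*(-12) + (3) = -123 (in agreement)
4. x = 3*(-123) + (1)*(-38) + (3) = -404 (no discrepancy)
5. x = 3*(-404) + (1)*(-123) + (3) = -1332 (consistent with the trace)
6. x = 3*(-1332) + (1)*(-404) + (3) = -4397 (same as recorded)
7. x = 3*(-4397) + (1)*(-1332) + (3) = -14520 (the entry is off here)
Step 7 is the first one off; corrected, x = -14520.

step 7, x = -14520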